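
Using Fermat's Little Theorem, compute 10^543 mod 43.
By Fermat: 10^{42} ≡ 1 (mod 43). 543 ≡ 39 (mod 42). So 10^{543} ≡ 10^{39} ≡ 4 (mod 43)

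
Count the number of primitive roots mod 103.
A prime p has φ(p-1) primitive roots; here φ(102) = 32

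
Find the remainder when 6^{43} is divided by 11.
By Fermat: 6^{10} ≡ 1 (mod 11). 43 = 4×10 + 3. So 6^{43} ≡ 6^{3} ≡ 7 (mod 11)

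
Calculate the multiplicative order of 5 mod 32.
Powers of 5 mod 32: 5^1≡5, 5^2≡25, 5^3≡29, 5^4≡17, 5^5≡21, 5^6≡9, 5^7≡13, 5^8≡1. So the order of 5 is 8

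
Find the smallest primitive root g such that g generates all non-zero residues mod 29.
g = 2. For each prime q|28: 2^{14}≡28, 2^{4}≡16, none ≡ 1, so ord_29(2) = 28 and 2 is a primitive root.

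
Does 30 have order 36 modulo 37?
30^{18} ≡ 1 mod 37 and 18 < 36, so ord_37(30) = 18 ≠ 36 and 30 is not a primitive root.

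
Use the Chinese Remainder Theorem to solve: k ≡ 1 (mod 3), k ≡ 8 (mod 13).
M = 3 × 13 = 39. M₁ = 13, y₁ ≡ 1 (mod 3). M₂ = 3, y₂ ≡ 9 (mod 13). k = 1×13×1 + 8×3×9 ≡ 34 (mod 39)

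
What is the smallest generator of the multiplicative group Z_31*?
g = 3. For each prime q|30: 3^{15}≡30, 3^{10}≡25, 3^{6}≡16, none ≡ 1, so ord_31(3) = 30 and 3 is a primitive root.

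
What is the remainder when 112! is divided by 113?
By Wilson's theorem, (112)! ≡ -1 ≡ 112 mod 113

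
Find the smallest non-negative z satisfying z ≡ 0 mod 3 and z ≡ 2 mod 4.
M = 3 × 4 = 12. M₁ = 4, y₁ ≡ 1 mod 3. M₂ = 3, y₂ ≡ 3 mod 4. z = 0×4×1 + 2×3×3 ≡ 6 mod 12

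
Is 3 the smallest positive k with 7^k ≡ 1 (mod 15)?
Powers of 7 mod 15: 7^1≡7, 7^2≡4, 7^3≡13, 7^4≡1. 7^3≡13≢1, so ord ≠ 3. No, the actual order is 4.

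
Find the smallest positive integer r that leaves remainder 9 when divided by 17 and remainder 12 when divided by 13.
M = 17 × 13 = 221. M₁ = 13, y₁ ≡ 4 mod 17. M₂ = 17, y₂ ≡ 10 mod 13. r = 9×13×4 + 12×17×10 ≡ 77 mod 221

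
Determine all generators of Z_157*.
There are φ(156) = 48 primitive roots mod 157: {5, 6, 15, 18, 20, 21, 24, 26, 34, 38, 43, 53, 55, 60, 61, 62, 63, 66, 69, 70, 72, 73, 74, 77, 80, 83, 84, 85, 87, 88, 91, 94, 95, 96, 97, 102, 104, 114, 119, 123, 131, 133, 136, 137, 139, 142, 151, 152}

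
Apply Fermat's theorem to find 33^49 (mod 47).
By Fermat: 33^{46} ≡ 1 (mod 47). So 33^{49} = 33^{46} · 33^{3} ≡ 33^{3} ≡ 29 (mod 47)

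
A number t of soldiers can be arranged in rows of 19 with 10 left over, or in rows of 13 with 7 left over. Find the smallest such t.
M = 19 × 13 = 247. M₁ = 13, y₁ ≡ 3 mod 19. M₂ = 19, y₂ ≡ 11 mod 13. t = 10×13×3 + 7×19×11 ≡ 124 mod 247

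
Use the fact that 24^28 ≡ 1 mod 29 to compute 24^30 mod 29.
By Fermat: 24^{28} ≡ 1 mod 29. So 24^{30} = 24^{28} · 24^{2} ≡ 24^{2} ≡ 25 mod 29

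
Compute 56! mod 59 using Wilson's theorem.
(58)! = (56)! × (57) × (58) ≡ -1 mod 59. So (56)! ≡ -1 × [(58)(57)]^(-1) ≡ 29 mod 59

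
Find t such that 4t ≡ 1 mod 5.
Since 5 is prime, by Fermat 4^(-1) ≡ 4^{3} ≡ 4 mod 5. Verify: 4 × 4 = 16 ≡ 1 mod 5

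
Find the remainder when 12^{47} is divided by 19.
By Fermat: 12^{18} ≡ 1 mod 19. 47 = 2×18 + 11. So 12^{47} ≡ 12^{11} ≡ 8 mod 19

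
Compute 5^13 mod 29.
By repeated squaring (mod 29): 5^{1}≡5, 5^{2}≡25, 5^{4}≡16, 5^{8}≡24. Then 5^{13} = 5^{8+4+1} ≡ 24 × 16 × 5 ≡ 6 (mod 29)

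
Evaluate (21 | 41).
(21/41) = 21^{20} mod 41 = 1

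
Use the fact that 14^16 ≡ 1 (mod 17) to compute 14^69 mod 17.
By Fermat: 14^{16} ≡ 1 (mod 17). 69 = 4×16 + 5. So 14^{69} ≡ 14^{5} ≡ 12 (mod 17)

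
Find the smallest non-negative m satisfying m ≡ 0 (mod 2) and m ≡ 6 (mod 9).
M = 2 × 9 = 18. M₁ = 9, y₁ ≡ 1 (mod 2). M₂ = 2, y₂ ≡ 5 (mod 9). m = 0×9×1 + 6×2×5 ≡ 6 (mod 18)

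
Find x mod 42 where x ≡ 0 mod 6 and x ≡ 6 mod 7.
M = 6 × 7 = 42. M₁ = 7, y₁ ≡ 1 mod 6. M₂ = 6, y₂ ≡ 6 mod 7. x = 0×7×1 + 6×6×6 ≡ 6 mod 42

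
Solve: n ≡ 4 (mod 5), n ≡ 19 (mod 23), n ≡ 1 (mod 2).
M = 5 × 23 × 2 = 230. M₁ = 46, y₁ ≡ 1 (mod 5). M₂ = 10, y₂ ≡ 7 (mod 23). M₃ = 115, y₃ ≡ 1 (mod 2). n = 4×46×1 + 19×10×7 + 1×115×1 ≡ 19 (mod 230)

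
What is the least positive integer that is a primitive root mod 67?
g = 2. For each prime q|66: 2^{33}≡66, 2^{22}≡37, 2^{6}≡64, none ≡ 1, so ord_67(2) = 66 and 2 is a primitive root.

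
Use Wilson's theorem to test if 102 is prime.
(101)! mod 102 = 0. Since 0 ≢ -1 mod 102, 102 is not prime.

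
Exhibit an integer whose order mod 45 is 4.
8 has order 4 mod 45 since 8^{4} ≡ 1 mod 45 and no smaller power works.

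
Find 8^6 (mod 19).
By repeated squaring (mod 19): 8^{1}≡8, 8^{2}≡7, 8^{4}≡11. Then 8^{6} = 8^{4+2} ≡ 11 × 7 ≡ 1 (mod 19)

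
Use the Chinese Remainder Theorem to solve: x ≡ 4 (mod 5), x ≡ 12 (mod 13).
M = 5 × 13 = 65. M₁ = 13, y₁ ≡ 2 (mod 5). M₂ = 5, y₂ ≡ 8 (mod 13). x = 4×13×2 + 12×5×8 ≡ 64 (mod 65)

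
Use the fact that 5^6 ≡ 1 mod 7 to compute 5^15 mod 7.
By Fermat: 5^{6} ≡ 1 mod 7. 15 = 2×6 + 3. So 5^{15} ≡ 5^{3} ≡ 6 mod 7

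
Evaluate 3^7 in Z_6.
By repeated squaring (mod 6): 3^{1}≡3, 3^{2}≡3, 3^{4}≡3. Then 3^{7} = 3^{4+2+1} ≡ 3 × 3 × 3 ≡ 3 (mod 6)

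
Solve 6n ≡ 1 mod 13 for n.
Since 13 is prime, by Fermat 6^(-1) ≡ 6^{11} ≡ 11 mod 13. Verify: 6 × 11 = 66 ≡ 1 mod 13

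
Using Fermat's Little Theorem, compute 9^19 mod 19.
By Fermat: 9^{18} ≡ 1 mod 19. So 9^{19} = 9^{18} · 9^{1} ≡ 9^{1} ≡ 9 mod 19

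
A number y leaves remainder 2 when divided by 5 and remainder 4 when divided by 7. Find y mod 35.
M = 5 × 7 = 35. M₁ = 7, y₁ ≡ 3 mod 5. M₂ = 5, y₂ ≡ 3 mod 7. y = 2×7×3 + 4×5×3 ≡ 32 mod 35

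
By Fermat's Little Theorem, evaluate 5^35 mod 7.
By Fermat: 5^{6} ≡ 1 mod 7. 35 = 5×6 + 5. So 5^{35} ≡ 5^{5} ≡ 3 mod 7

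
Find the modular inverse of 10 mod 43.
Since 43 is prime, by Fermat 10^(-1) ≡ 10^{41} ≡ 13 mod 43. Verify: 10 × 13 = 130 ≡ 1 mod 43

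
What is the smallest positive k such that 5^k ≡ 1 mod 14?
Powers of 5 mod 14: 5^1≡5, 5^2≡11, 5^3≡13, 5^4≡9, 5^5≡3, 5^6≡1. ord_14(5) = 6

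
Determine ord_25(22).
Powers of 22 mod 25: 22^1≡22, 22^2≡9, 22^3≡23, 22^4≡6, 22^5≡7, 22^6≡4, 22^7≡13, 22^8≡11, 22^9≡17, 22^10≡24, 22^11≡3, 22^12≡16, 22^13≡2, 22^14≡19, 22^15≡18, 22^16≡21, 22^17≡12, 22^18≡14, 22^19≡8, 22^20≡1. ord_25(22) = 20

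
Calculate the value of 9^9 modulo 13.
By repeated squaring (mod 13): 9^{1}≡9, 9^{2}≡3, 9^{4}≡9, 9^{8}≡3. Then 9^{9} = 9^{8+1} ≡ 3 × 9 ≡ 1 (mod 13)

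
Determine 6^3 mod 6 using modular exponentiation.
6^{3} = 216 ≡ 0 (mod 6)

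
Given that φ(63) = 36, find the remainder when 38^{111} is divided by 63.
By Euler: 38^{36} ≡ 1 mod 63 since gcd(38, 63) = 1. 111 = 3×36 + 3. So 38^{111} ≡ 38^{3} ≡ 62 mod 63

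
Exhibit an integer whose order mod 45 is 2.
19 has order 2 mod 45 since 19^{2} ≡ 1 mod 45 and no smaller power works.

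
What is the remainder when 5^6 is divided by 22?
By repeated squaring mod 22: 5^{1}≡5, 5^{2}≡3, 5^{4}≡9. Then 5^{6} = 5^{4+2} ≡ 9 × 3 ≡ 5 mod 22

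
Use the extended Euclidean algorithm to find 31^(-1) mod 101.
Extended GCD: 31(-13) + 101(4) = 1. So 31^(-1) ≡ -13 ≡ 88 (mod 101). Verify: 31 × 88 = 2728 ≡ 1 (mod 101)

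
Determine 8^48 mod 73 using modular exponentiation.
By repeated squaring mod 73: 8^{1}≡8, 8^{2}≡64, 8^{4}≡8, 8^{8}≡64, 8^{16}≡8, 8^{32}≡64. Then 8^{48} = 8^{32+16} ≡ 64 × 8 ≡ 1 mod 73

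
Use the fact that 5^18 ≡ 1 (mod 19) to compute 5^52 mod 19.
By Fermat: 5^{18} ≡ 1 (mod 19). 52 = 2×18 + 16. So 5^{52} ≡ 5^{16} ≡ 16 (mod 19)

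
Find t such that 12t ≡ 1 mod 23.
Since 23 is prime, by Fermat 12^(-1) ≡ 12^{21} ≡ 2 mod 23. Verify: 12 × 2 = 24 ≡ 1 mod 23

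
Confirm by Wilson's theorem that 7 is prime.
(6)! mod 7 = 6. Since this equals -1 mod 7, Wilson confirms 7 is prime.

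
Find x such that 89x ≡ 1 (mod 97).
Since 97 is prime, by Fermat 89^(-1) ≡ 89^{95} ≡ 12 (mod 97). Verify: 89 × 12 = 1068 ≡ 1 (mod 97)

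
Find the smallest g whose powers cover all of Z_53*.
g = 2. Powers: [2, 4, 8, 16, 32, 11, 22, 44, 35, ...] generates all 52 non-zero residues.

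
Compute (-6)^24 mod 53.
By repeated squaring (mod 53): (-6)^{1}≡47, (-6)^{2}≡36, (-6)^{4}≡24, (-6)^{8}≡46, (-6)^{16}≡49. Then (-6)^{24} = (-6)^{16+8} ≡ 49 × 46 ≡ 28 (mod 53)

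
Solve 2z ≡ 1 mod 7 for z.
Since 7 is prime, by Fermat 2^(-1) ≡ 2^{5} ≡ 4 mod 7. Verify: 2 × 4 = 8 ≡ 1 mod 7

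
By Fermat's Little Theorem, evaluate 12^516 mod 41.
By Fermat: 12^{40} ≡ 1 mod 41. 516 ≡ 36 mod 40. So 12^{516} ≡ 12^{36} ≡ 4 mod 41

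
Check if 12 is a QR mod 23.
By Euler's criterion: 12^{11} ≡ 1 (mod 23). Since this equals 1, 12 is a QR.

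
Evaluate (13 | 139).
(13/139) = 13^{69} mod 139 = 1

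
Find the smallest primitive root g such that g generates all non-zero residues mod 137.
g = 3. Powers: [3, 9, 27, 81, 106, 44, 132, 122, 92, ...] generates all 136 non-zero residues.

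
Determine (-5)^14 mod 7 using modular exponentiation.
Using Fermat: (-5)^{6} ≡ 1 (mod 7). 14 ≡ 2 (mod 6). So (-5)^{14} ≡ (-5)^{2} ≡ 4 (mod 7)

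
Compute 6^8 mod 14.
By repeated squaring mod 14: 6^{1}≡6, 6^{2}≡8, 6^{4}≡8, 6^{8}≡8. So 6^{8} ≡ 8 mod 14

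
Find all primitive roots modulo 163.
There are φ(162) = 54 primitive roots mod 163: {2, 3, 7, 11, 12, 18, 19, 20, 29, 32, 42, 44, 45, 50, 52, 63, 66, 67, 68, 70, 72, 73, 75, 76, 79, 80, 82, 89, 92, 94, 101, 103, 106, 107, 108, 109, 112, 114, 116, 117, 120, 122, 124, 128, 129, 130, 137, 139, 147, 148, 149, 153, 154, 159}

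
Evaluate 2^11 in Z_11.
Using Fermat: 2^{10} ≡ 1 mod 11. 11 ≡ 1 mod 10. So 2^{11} ≡ 2^{1} ≡ 2 mod 11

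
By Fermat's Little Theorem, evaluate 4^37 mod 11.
By Fermat: 4^{10} ≡ 1 mod 11. 37 = 3×10 + 7. So 4^{37} ≡ 4^{7} ≡ 5 mod 11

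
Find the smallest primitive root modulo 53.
g = 2. Powers: [2, 4, 8, 16, 32, 11, 22, 44, 35, 17, ...] generates all 52 non-zero residues.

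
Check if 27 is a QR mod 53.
By Euler's criterion: 27^{26} ≡ 52 (mod 53). Since this equals -1 (≡ 52), 27 is not a QR.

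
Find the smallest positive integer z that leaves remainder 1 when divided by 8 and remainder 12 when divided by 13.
M = 8 × 13 = 104. M₁ = 13, y₁ ≡ 5 (mod 8). M₂ = 8, y₂ ≡ 5 (mod 13). z = 1×13×5 + 12×8×5 ≡ 25 (mod 104)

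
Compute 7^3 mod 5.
7^{3} = 343 ≡ 3 (mod 5)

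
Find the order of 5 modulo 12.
Powers of 5 mod 12: 5^1≡5, 5^2≡1. So the order of 5 is 2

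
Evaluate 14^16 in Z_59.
By repeated squaring mod 59: 14^{1}≡14, 14^{2}≡19, 14^{4}≡7, 14^{8}≡49, 14^{16}≡41. So 14^{16} ≡ 41 mod 59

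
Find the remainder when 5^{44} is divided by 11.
By Fermat: 5^{10} ≡ 1 mod 11. 44 = 4×10 + 4. So 5^{44} ≡ 5^{4} ≡ 9 mod 11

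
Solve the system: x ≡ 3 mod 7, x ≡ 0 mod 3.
M = 7 × 3 = 21. M₁ = 3, y₁ ≡ 5 mod 7. M₂ = 7, y₂ ≡ 1 mod 3. x = 3×3×5 + 0×7×1 ≡ 3 mod 21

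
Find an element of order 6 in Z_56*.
31 has order 6 mod 56 since 31^{6} ≡ 1 mod 56 and no smaller power works.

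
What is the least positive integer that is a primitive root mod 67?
g = 2. For each prime q|66: 2^{33}≡66, 2^{22}≡37, 2^{6}≡64, none ≡ 1, so ord_67(2) = 66 and 2 is a primitive root.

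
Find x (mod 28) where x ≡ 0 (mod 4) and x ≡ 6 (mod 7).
M = 4 × 7 = 28. M₁ = 7, y₁ ≡ 3 (mod 4). M₂ = 4, y₂ ≡ 2 (mod 7). x = 0×7×3 + 6×4×2 ≡ 20 (mod 28)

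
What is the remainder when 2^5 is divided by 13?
By repeated squaring (mod 13): 2^{1}≡2, 2^{2}≡4, 2^{4}≡3. Then 2^{5} = 2^{4+1} ≡ 3 × 2 ≡ 6 (mod 13)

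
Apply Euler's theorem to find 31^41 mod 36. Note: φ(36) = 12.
By Euler: 31^{12} ≡ 1 mod 36 since gcd(31, 36) = 1. 41 = 3×12 + 5. So 31^{41} ≡ 31^{5} ≡ 7 mod 36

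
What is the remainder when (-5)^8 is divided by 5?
By repeated squaring mod 5: (-5)^{1}≡0, (-5)^{2}≡0, (-5)^{4}≡0, (-5)^{8}≡0. So (-5)^{8} ≡ 0 mod 5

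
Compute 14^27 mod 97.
By repeated squaring mod 97: 14^{1}≡14, 14^{2}≡2, 14^{4}≡4, 14^{8}≡16, 14^{16}≡62. Then 14^{27} = 14^{16+8+2+1} ≡ 62 × 16 × 2 × 14 ≡ 34 mod 97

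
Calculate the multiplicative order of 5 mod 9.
Powers of 5 mod 9: 5^1≡5, 5^2≡7, 5^3≡8, 5^4≡4, 5^5≡2, 5^6≡1. ord_9(5) = 6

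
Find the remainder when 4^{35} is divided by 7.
By Fermat: 4^{6} ≡ 1 mod 7. 35 = 5×6 + 5. So 4^{35} ≡ 4^{5} ≡ 2 mod 7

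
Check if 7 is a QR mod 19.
By Euler's criterion: 7^{9} ≡ 1 mod 19. Since this equals 1, 7 is a QR.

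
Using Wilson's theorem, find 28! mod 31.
(30)! = (28)! × (29) × (30) ≡ -1 (mod 31). So (28)! ≡ -1 × [(30)(29)]^(-1) ≡ 15 (mod 31)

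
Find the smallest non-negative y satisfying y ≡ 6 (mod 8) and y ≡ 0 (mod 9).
M = 8 × 9 = 72. M₁ = 9, y₁ ≡ 1 (mod 8). M₂ = 8, y₂ ≡ 8 (mod 9). y = 6×9×1 + 0×8×8 ≡ 54 (mod 72)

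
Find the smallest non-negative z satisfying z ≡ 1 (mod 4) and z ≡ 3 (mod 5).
M = 4 × 5 = 20. M₁ = 5, y₁ ≡ 1 (mod 4). M₂ = 4, y₂ ≡ 4 (mod 5). z = 1×5×1 + 3×4×4 ≡ 13 (mod 20)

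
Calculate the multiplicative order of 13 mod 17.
Powers of 13 mod 17: 13^1≡13, 13^2≡16, 13^3≡4, 13^4≡1. ord_17(13) = 4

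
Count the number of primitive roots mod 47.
A prime p has φ(p-1) primitive roots; here φ(46) = 22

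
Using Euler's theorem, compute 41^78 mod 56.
By Euler: 41^{24} ≡ 1 (mod 56) since gcd(41, 56) = 1. 78 = 3×24 + 6. So 41^{78} ≡ 41^{6} ≡ 1 (mod 56)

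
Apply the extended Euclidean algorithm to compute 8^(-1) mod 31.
Extended GCD: 8(4) + 31(-1) = 1. So 8^(-1) ≡ 4 mod 31. Verify: 8 × 4 = 32 ≡ 1 mod 31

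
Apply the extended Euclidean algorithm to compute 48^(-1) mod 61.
Extended GCD: 48(14) + 61(-11) = 1. So 48^(-1) ≡ 14 mod 61. Verify: 48 × 14 = 672 ≡ 1 mod 61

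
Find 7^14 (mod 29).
By repeated squaring (mod 29): 7^{1}≡7, 7^{2}≡20, 7^{4}≡23, 7^{8}≡7. Then 7^{14} = 7^{8+4+2} ≡ 7 × 23 × 20 ≡ 1 (mod 29)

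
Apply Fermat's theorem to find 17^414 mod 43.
By Fermat: 17^{42} ≡ 1 mod 43. 414 ≡ 36 mod 42. So 17^{414} ≡ 17^{36} ≡ 16 mod 43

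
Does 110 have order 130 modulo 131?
ord_131(110) divides 130. For each prime q|130: 110^{65}≡130, 110^{26}≡61, 110^{10}≡60, none ≡ 1. So 110 has order 130 and is a primitive root mod 131.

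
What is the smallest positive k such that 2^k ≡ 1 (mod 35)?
Powers of 2 mod 35: 2^1≡2, 2^2≡4, 2^3≡8, 2^4≡16, 2^5≡32, 2^6≡29, 2^7≡23, 2^8≡11, 2^9≡22, 2^10≡9, 2^11≡18, 2^12≡1. So the order of 2 is 12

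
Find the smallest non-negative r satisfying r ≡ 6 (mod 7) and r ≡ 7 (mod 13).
M = 7 × 13 = 91. M₁ = 13, y₁ ≡ 6 (mod 7). M₂ = 7, y₂ ≡ 2 (mod 13). r = 6×13×6 + 7×7×2 ≡ 20 (mod 91)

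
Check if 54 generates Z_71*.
54^{5} ≡ 1 mod 71 and 5 < 70, so ord_71(54) = 5 ≠ 70 and 54 is not a primitive root.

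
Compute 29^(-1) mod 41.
Since 41 is prime, by Fermat 29^(-1) ≡ 29^{39} ≡ 17 mod 41. Verify: 29 × 17 = 493 ≡ 1 mod 41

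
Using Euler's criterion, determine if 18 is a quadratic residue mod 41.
By Euler's criterion: 18^{20} ≡ 1 (mod 41). Since this equals 1, 18 is a QR.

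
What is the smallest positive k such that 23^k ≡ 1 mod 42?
Powers of 23 mod 42: 23^1≡23, 23^2≡25, 23^3≡29, 23^4≡37, 23^5≡11, 23^6≡1. Order = 6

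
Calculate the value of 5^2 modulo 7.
5^{2} = 25 ≡ 4 (mod 7)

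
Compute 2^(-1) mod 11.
Since 11 is prime, by Fermat 2^(-1) ≡ 2^{9} ≡ 6 mod 11. Verify: 2 × 6 = 12 ≡ 1 mod 11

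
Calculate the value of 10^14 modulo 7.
Using Fermat: 10^{6} ≡ 1 (mod 7). 14 ≡ 2 (mod 6). So 10^{14} ≡ 10^{2} ≡ 2 (mod 7)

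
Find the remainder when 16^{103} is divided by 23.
By Fermat: 16^{22} ≡ 1 (mod 23). 103 = 4×22 + 15. So 16^{103} ≡ 16^{15} ≡ 9 (mod 23)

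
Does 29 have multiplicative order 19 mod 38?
Powers of 29 mod 38: 29^1≡29, 29^2≡5, 29^3≡31, 29^4≡25, 29^5≡3, 29^6≡11, 29^7≡15, 29^8≡17, 29^9≡37, 29^10≡9, 29^11≡33, 29^12≡7, 29^13≡13, 29^14≡35, 29^15≡27, 29^16≡23, 29^17≡21, 29^18≡1. Already 29^18≡1, so the order is 18 < 19. No, the actual order is 18.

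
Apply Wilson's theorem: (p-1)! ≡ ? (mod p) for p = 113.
By Wilson's theorem, (112)! ≡ -1 ≡ 112 (mod 113)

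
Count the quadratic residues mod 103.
The squaring map on Z_103* is 2-to-1, so there are (102)/2 = 51 QRs.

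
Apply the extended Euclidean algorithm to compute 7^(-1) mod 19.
Extended GCD: 7(-8) + 19(3) = 1. So 7^(-1) ≡ -8 ≡ 11 (mod 19). Verify: 7 × 11 = 77 ≡ 1 (mod 19)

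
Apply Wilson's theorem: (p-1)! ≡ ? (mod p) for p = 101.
By Wilson's theorem, (100)! ≡ -1 ≡ 100 mod 101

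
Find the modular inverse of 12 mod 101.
Since 101 is prime, by Fermat 12^(-1) ≡ 12^{99} ≡ 59 mod 101. Verify: 12 × 59 = 708 ≡ 1 mod 101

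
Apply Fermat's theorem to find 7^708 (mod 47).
By Fermat: 7^{46} ≡ 1 (mod 47). 708 ≡ 18 (mod 46). So 7^{708} ≡ 7^{18} ≡ 42 (mod 47)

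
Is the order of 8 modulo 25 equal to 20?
Powers of 8 mod 25: 8^1≡8, 8^2≡14, 8^3≡12, 8^4≡21, 8^5≡18, 8^6≡19, 8^7≡2, 8^8≡16, 8^9≡3, 8^10≡24, 8^11≡17, 8^12≡11, 8^13≡13, 8^14≡4, 8^15≡7, 8^16≡6, 8^17≡23, 8^18≡9, 8^19≡22, 8^20≡1. First k with 8^k≡1 is k=20. Yes, ord_25(8) = 20.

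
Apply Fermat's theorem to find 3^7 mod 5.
By Fermat: 3^{4} ≡ 1 mod 5. So 3^{7} = 3^{4} · 3^{3} ≡ 3^{3} ≡ 2 mod 5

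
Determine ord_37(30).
Powers of 30 mod 37: 30^1≡30, 30^2≡12, 30^3≡27, 30^4≡33, 30^5≡28, 30^6≡26, 30^7≡3, 30^8≡16, 30^9≡36, 30^10≡7, 30^11≡25, 30^12≡10, 30^13≡4, 30^14≡9, 30^15≡11, 30^16≡34, 30^17≡21, 30^18≡1. So the order of 30 is 18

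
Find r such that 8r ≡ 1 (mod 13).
Since 13 is prime, by Fermat 8^(-1) ≡ 8^{11} ≡ 5 (mod 13). Verify: 8 × 5 = 40 ≡ 1 (mod 13)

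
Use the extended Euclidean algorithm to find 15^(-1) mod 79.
Extended GCD: 15(-21) + 79(4) = 1. So 15^(-1) ≡ -21 ≡ 58 mod 79. Verify: 15 × 58 = 870 ≡ 1 mod 79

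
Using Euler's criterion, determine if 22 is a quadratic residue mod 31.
By Euler's criterion: 22^{15} ≡ 30 (mod 31). Since this equals -1 (≡ 30), 22 is not a QR.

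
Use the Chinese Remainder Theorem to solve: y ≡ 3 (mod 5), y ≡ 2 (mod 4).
M = 5 × 4 = 20. M₁ = 4, y₁ ≡ 4 (mod 5). M₂ = 5, y₂ ≡ 1 (mod 4). y = 3×4×4 + 2×5×1 ≡ 18 (mod 20)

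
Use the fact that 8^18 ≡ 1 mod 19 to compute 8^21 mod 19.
By Fermat: 8^{18} ≡ 1 mod 19. So 8^{21} = 8^{18} · 8^{3} ≡ 8^{3} ≡ 18 mod 19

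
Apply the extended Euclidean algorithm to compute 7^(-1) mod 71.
Extended GCD: 7(-10) + 71(1) = 1. So 7^(-1) ≡ -10 ≡ 61 (mod 71). Verify: 7 × 61 = 427 ≡ 1 (mod 71)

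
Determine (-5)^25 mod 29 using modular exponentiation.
By repeated squaring mod 29: (-5)^{1}≡24, (-5)^{2}≡25, (-5)^{4}≡16, (-5)^{8}≡24, (-5)^{16}≡25. Then (-5)^{25} = (-5)^{16+8+1} ≡ 25 × 24 × 24 ≡ 16 mod 29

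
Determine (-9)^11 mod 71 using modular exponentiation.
By repeated squaring mod 71: (-9)^{1}≡62, (-9)^{2}≡10, (-9)^{4}≡29, (-9)^{8}≡60. Then (-9)^{11} = (-9)^{8+2+1} ≡ 60 × 10 × 62 ≡ 67 mod 71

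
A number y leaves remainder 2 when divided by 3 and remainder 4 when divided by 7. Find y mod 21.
M = 3 × 7 = 21. M₁ = 7, y₁ ≡ 1 mod 3. M₂ = 3, y₂ ≡ 5 mod 7. y = 2×7×1 + 4×3×5 ≡ 11 mod 21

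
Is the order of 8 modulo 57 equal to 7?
Powers of 8 mod 57: 8^1≡8, 8^2≡7, 8^3≡56, 8^4≡49, 8^5≡50, 8^6≡1. Already 8^6≡1, so the order is 6 < 7. No, the actual order is 6.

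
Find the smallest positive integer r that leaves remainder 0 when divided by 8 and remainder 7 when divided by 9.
M = 8 × 9 = 72. M₁ = 9, y₁ ≡ 1 (mod 8). M₂ = 8, y₂ ≡ 8 (mod 9). r = 0×9×1 + 7×8×8 ≡ 16 (mod 72)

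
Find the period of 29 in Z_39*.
Powers of 29 mod 39: 29^1≡29, 29^2≡22, 29^3≡14, 29^4≡16, 29^5≡35, 29^6≡1. Order = 6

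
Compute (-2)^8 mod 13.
By repeated squaring mod 13: (-2)^{1}≡11, (-2)^{2}≡4, (-2)^{4}≡3, (-2)^{8}≡9. So (-2)^{8} ≡ 9 mod 13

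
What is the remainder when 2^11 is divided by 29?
By repeated squaring (mod 29): 2^{1}≡2, 2^{2}≡4, 2^{4}≡16, 2^{8}≡24. Then 2^{11} = 2^{8+2+1} ≡ 24 × 4 × 2 ≡ 18 (mod 29)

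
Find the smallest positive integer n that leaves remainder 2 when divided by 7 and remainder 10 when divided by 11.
M = 7 × 11 = 77. M₁ = 11, y₁ ≡ 2 (mod 7). M₂ = 7, y₂ ≡ 8 (mod 11). n = 2×11×2 + 10×7×8 ≡ 65 (mod 77)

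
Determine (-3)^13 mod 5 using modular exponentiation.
Using Fermat: (-3)^{4} ≡ 1 mod 5. 13 ≡ 1 mod 4. So (-3)^{13} ≡ (-3)^{1} ≡ 2 mod 5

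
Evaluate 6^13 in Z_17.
By repeated squaring mod 17: 6^{1}≡6, 6^{2}≡2, 6^{4}≡4, 6^{8}≡16. Then 6^{13} = 6^{8+4+1} ≡ 16 × 4 × 6 ≡ 10 mod 17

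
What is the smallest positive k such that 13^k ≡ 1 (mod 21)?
Powers of 13 mod 21: 13^1≡13, 13^2≡1. ord_21(13) = 2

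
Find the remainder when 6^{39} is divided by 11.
By Fermat: 6^{10} ≡ 1 mod 11. 39 = 3×10 + 9. So 6^{39} ≡ 6^{9} ≡ 2 mod 11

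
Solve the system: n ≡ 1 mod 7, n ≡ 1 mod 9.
M = 7 × 9 = 63. M₁ = 9, y₁ ≡ 4 mod 7. M₂ = 7, y₂ ≡ 4 mod 9. n = 1×9×4 + 1×7×4 ≡ 1 mod 63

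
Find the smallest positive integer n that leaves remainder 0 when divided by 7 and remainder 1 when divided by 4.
M = 7 × 4 = 28. M₁ = 4, y₁ ≡ 2 (mod 7). M₂ = 7, y₂ ≡ 3 (mod 4). n = 0×4×2 + 1×7×3 ≡ 21 (mod 28)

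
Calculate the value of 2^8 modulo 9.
By repeated squaring mod 9: 2^{1}≡2, 2^{2}≡4, 2^{4}≡7, 2^{8}≡4. So 2^{8} ≡ 4 mod 9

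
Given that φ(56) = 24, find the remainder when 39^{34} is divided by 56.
By Euler: 39^{24} ≡ 1 mod 56 since gcd(39, 56) = 1. 34 = 1×24 + 10. So 39^{34} ≡ 39^{10} ≡ 25 mod 56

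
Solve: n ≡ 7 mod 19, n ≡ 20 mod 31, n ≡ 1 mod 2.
M = 19 × 31 × 2 = 1178. M₁ = 62, y₁ ≡ 4 mod 19. M₂ = 38, y₂ ≡ 9 mod 31. M₃ = 589, y₃ ≡ 1 mod 2. n = 7×62×4 + 20×38×9 + 1×589×1 ≡ 919 mod 1178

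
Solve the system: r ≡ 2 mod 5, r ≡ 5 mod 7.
M = 5 × 7 = 35. M₁ = 7, y₁ ≡ 3 mod 5. M₂ = 5, y₂ ≡ 3 mod 7. r = 2×7×3 + 5×5×3 ≡ 12 mod 35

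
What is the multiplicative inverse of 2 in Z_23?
Since 23 is prime, by Fermat 2^(-1) ≡ 2^{21} ≡ 12 mod 23. Verify: 2 × 12 = 24 ≡ 1 mod 23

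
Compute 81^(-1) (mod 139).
Since 139 is prime, by Fermat 81^(-1) ≡ 81^{137} ≡ 127 (mod 139). Verify: 81 × 127 = 10287 ≡ 1 (mod 139)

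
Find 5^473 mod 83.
Using Fermat: 5^{82} ≡ 1 mod 83. 473 ≡ 63 mod 82. So 5^{473} ≡ 5^{63} ≡ 46 mod 83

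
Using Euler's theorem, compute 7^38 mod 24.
By Euler: 7^{8} ≡ 1 mod 24 since gcd(7, 24) = 1. 38 = 4×8 + 6. So 7^{38} ≡ 7^{6} ≡ 1 mod 24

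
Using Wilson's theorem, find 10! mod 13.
(12)! = (10)! × (11) × (12) ≡ -1 mod 13. So (10)! ≡ -1 × [(12)(11)]^(-1) ≡ 6 mod 13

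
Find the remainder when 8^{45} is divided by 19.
By Fermat: 8^{18} ≡ 1 mod 19. 45 = 2×18 + 9. So 8^{45} ≡ 8^{9} ≡ 18 mod 19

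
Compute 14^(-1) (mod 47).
Since 47 is prime, by Fermat 14^(-1) ≡ 14^{45} ≡ 37 (mod 47). Verify: 14 × 37 = 518 ≡ 1 (mod 47)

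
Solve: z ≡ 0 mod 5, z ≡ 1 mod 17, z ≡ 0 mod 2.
M = 5 × 17 × 2 = 170. M₁ = 34, y₁ ≡ 4 mod 5. M₂ = 10, y₂ ≡ 12 mod 17. M₃ = 85, y₃ ≡ 1 mod 2. z = 0×34×4 + 1×10×12 + 0×85×1 ≡ 120 mod 170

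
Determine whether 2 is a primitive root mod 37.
ord_37(2) divides 36. For each prime q|36: 2^{18}≡36, 2^{12}≡26, none ≡ 1. So 2 has order 36 and is a primitive root mod 37.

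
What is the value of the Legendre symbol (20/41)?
(20/41) = 20^{20} mod 41 = 1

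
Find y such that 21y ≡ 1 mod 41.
Since 41 is prime, by Fermat 21^(-1) ≡ 21^{39} ≡ 2 mod 41. Verify: 21 × 2 = 42 ≡ 1 mod 41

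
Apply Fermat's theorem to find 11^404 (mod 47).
By Fermat: 11^{46} ≡ 1 (mod 47). 404 ≡ 36 (mod 46). So 11^{404} ≡ 11^{36} ≡ 28 (mod 47)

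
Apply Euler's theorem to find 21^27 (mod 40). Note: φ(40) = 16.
By Euler: 21^{16} ≡ 1 (mod 40) since gcd(21, 40) = 1. 27 = 1×16 + 11. So 21^{27} ≡ 21^{11} ≡ 21 (mod 40)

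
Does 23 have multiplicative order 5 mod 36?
Powers of 23 mod 36: 23^1≡23, 23^2≡25, 23^3≡35, 23^4≡13, 23^5≡11, 23^6≡1. 23^5≡11≢1, so ord ≠ 5. No, the actual order is 6.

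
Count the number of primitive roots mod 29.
Number of primitive roots mod 29 = φ(p-1) = φ(28) = 12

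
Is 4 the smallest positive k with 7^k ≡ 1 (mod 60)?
Powers of 7 mod 60: 7^1≡7, 7^2≡49, 7^3≡43, 7^4≡1. First k with 7^k≡1 is k=4. Yes, ord_60(7) = 4.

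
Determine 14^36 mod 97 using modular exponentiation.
By repeated squaring (mod 97): 14^{1}≡14, 14^{2}≡2, 14^{4}≡4, 14^{8}≡16, 14^{16}≡62, 14^{32}≡61. Then 14^{36} = 14^{32+4} ≡ 61 × 4 ≡ 50 (mod 97)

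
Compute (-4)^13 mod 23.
By repeated squaring mod 23: (-4)^{1}≡19, (-4)^{2}≡16, (-4)^{4}≡3, (-4)^{8}≡9. Then (-4)^{13} = (-4)^{8+4+1} ≡ 9 × 3 × 19 ≡ 7 mod 23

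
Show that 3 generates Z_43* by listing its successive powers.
3^1, 3^2, ..., 3^{42} mod 43: [3, 9, 27, 38, 28, 41, 37, 25, 32, 10, 30, 4, 12, 36, 22, 23, 26, 35, 19, 14, 42, 40, 34, 16, 5, 15, 2, 6, 18, 11, 33, 13, 39, 31, 7, 21, 20, 17, 8, 24, 29, 1]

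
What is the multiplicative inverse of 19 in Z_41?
Since 41 is prime, by Fermat 19^(-1) ≡ 19^{39} ≡ 13 (mod 41). Verify: 19 × 13 = 247 ≡ 1 (mod 41)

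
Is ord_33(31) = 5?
Powers of 31 mod 33: 31^1≡31, 31^2≡4, 31^3≡25, 31^4≡16, 31^5≡1. First k with 31^k≡1 is k=5. Yes, ord_33(31) = 5.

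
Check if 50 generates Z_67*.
ord_67(50) divides 66. For each prime q|66: 50^{33}≡66, 50^{22}≡37, 50^{6}≡15, none ≡ 1. So 50 has order 66 and is a primitive root mod 67.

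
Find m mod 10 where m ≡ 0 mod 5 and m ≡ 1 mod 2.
M = 5 × 2 = 10. M₁ = 2, y₁ ≡ 3 mod 5. M₂ = 5, y₂ ≡ 1 mod 2. m = 0×2×3 + 1×5×1 ≡ 5 mod 10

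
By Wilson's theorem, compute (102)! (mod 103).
By Wilson's theorem, (102)! ≡ -1 ≡ 102 (mod 103)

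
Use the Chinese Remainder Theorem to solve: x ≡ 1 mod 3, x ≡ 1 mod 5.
M = 3 × 5 = 15. M₁ = 5, y₁ ≡ 2 mod 3. M₂ = 3, y₂ ≡ 2 mod 5. x = 1×5×2 + 1×3×2 ≡ 1 mod 15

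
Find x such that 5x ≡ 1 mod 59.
Since 59 is prime, by Fermat 5^(-1) ≡ 5^{57} ≡ 12 mod 59. Verify: 5 × 12 = 60 ≡ 1 mod 59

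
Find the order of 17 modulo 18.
Powers of 17 mod 18: 17^1≡17, 17^2≡1. ord_18(17) = 2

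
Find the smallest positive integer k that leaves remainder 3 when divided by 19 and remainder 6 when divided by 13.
M = 19 × 13 = 247. M₁ = 13, y₁ ≡ 3 mod 19. M₂ = 19, y₂ ≡ 11 mod 13. k = 3×13×3 + 6×19×11 ≡ 136 mod 247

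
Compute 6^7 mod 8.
By repeated squaring (mod 8): 6^{1}≡6, 6^{2}≡4, 6^{4}≡0. Then 6^{7} = 6^{4+2+1} ≡ 0 × 4 × 6 ≡ 0 (mod 8)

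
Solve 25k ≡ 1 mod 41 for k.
Since 41 is prime, by Fermat 25^(-1) ≡ 25^{39} ≡ 23 mod 41. Verify: 25 × 23 = 575 ≡ 1 mod 41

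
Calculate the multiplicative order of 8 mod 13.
Powers of 8 mod 13: 8^1≡8, 8^2≡12, 8^3≡5, 8^4≡1. ord_13(8) = 4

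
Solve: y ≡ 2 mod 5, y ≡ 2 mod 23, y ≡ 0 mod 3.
M = 5 × 23 × 3 = 345. M₁ = 69, y₁ ≡ 4 mod 5. M₂ = 15, y₂ ≡ 20 mod 23. M₃ = 115, y₃ ≡ 1 mod 3. y = 2×69×4 + 2×15×20 + 0×115×1 ≡ 117 mod 345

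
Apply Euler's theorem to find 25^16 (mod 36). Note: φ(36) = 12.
By Euler: 25^{12} ≡ 1 (mod 36) since gcd(25, 36) = 1. 16 = 1×12 + 4. So 25^{16} ≡ 25^{4} ≡ 25 (mod 36)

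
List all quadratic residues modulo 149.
QRs mod 149: {1, 4, 5, 6, 7, 9, 16, 17, 19, 20, 22, 24, 25, 26, 28, 29, 30, 31, 33, 35, 36, 37, 39, 42, 45, 46, 47, 49, 53, 54, 61, 63, 64, 67, 68, 69, 73, 76, 80, 81, 82, 85, 86, 88, 95, 96, 100, 102, 103, 104, 107, 110, 112, 113, 114, 116, 118, 119, 120, 121, 123, 124, 125, 127, 129, 130, 132, 133, 140, 142, 143, 144, 145, 148}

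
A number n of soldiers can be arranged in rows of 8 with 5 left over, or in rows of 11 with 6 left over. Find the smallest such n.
M = 8 × 11 = 88. M₁ = 11, y₁ ≡ 3 (mod 8). M₂ = 8, y₂ ≡ 7 (mod 11). n = 5×11×3 + 6×8×7 ≡ 61 (mod 88)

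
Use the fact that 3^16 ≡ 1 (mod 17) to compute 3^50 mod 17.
By Fermat: 3^{16} ≡ 1 (mod 17). 50 = 3×16 + 2. So 3^{50} ≡ 3^{2} ≡ 9 (mod 17)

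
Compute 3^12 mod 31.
By repeated squaring (mod 31): 3^{1}≡3, 3^{2}≡9, 3^{4}≡19, 3^{8}≡20. Then 3^{12} = 3^{8+4} ≡ 20 × 19 ≡ 8 (mod 31)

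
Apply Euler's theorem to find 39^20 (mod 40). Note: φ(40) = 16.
By Euler: 39^{16} ≡ 1 (mod 40) since gcd(39, 40) = 1. 20 = 1×16 + 4. So 39^{20} ≡ 39^{4} ≡ 1 (mod 40)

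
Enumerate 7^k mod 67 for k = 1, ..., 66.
7^1, 7^2, ..., 7^{66} mod 67: [7, 49, 8, 56, 57, 64, 46, 54, 43, 33, 30, 9, 63, 39, 5, 35, 44, 40, 12, 17, 52, 29, 2, 14, 31, 16, 45, 47, 61, 25, 41, 19, 66, 60, 18, 59, 11, 10, 3, 21, 13, 24, 34, 37, 58, 4, 28, 62, 32, 23, 27, 55, 50, 15, 38, 65, 53, 36, 51, 22, 20, 6, 42, 26, 48, 1]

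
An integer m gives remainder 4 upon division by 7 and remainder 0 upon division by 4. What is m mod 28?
M = 7 × 4 = 28. M₁ = 4, y₁ ≡ 2 mod 7. M₂ = 7, y₂ ≡ 3 mod 4. m = 4×4×2 + 0×7×3 ≡ 4 mod 28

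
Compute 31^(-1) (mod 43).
Since 43 is prime, by Fermat 31^(-1) ≡ 31^{41} ≡ 25 (mod 43). Verify: 31 × 25 = 775 ≡ 1 (mod 43)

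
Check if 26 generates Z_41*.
ord_41(26) divides 40. For each prime q|40: 26^{20}≡40, 26^{8}≡18, none ≡ 1. So 26 has order 40 and is a primitive root mod 41.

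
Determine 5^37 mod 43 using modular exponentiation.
By repeated squaring (mod 43): 5^{1}≡5, 5^{2}≡25, 5^{4}≡23, 5^{8}≡13, 5^{16}≡40, 5^{32}≡9. Then 5^{37} = 5^{32+4+1} ≡ 9 × 23 × 5 ≡ 3 (mod 43)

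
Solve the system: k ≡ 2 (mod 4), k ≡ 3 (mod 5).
M = 4 × 5 = 20. M₁ = 5, y₁ ≡ 1 (mod 4). M₂ = 4, y₂ ≡ 4 (mod 5). k = 2×5×1 + 3×4×4 ≡ 18 (mod 20)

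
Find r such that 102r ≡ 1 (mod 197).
Since 197 is prime, by Fermat 102^(-1) ≡ 102^{195} ≡ 141 (mod 197). Verify: 102 × 141 = 14382 ≡ 1 (mod 197)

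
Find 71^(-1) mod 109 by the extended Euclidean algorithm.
Extended GCD: 71(43) + 109(-28) = 1. So 71^(-1) ≡ 43 mod 109. Verify: 71 × 43 = 3053 ≡ 1 mod 109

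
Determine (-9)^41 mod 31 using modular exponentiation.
Using Fermat: (-9)^{30} ≡ 1 (mod 31). 41 ≡ 11 (mod 30). So (-9)^{41} ≡ (-9)^{11} ≡ 17 (mod 31)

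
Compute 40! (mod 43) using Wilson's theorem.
(42)! = (40)! × (41) × (42) ≡ -1 (mod 43). So (40)! ≡ -1 × [(42)(41)]^(-1) ≡ 21 (mod 43)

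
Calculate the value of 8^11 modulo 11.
Using Fermat: 8^{10} ≡ 1 mod 11. 11 ≡ 1 mod 10. So 8^{11} ≡ 8^{1} ≡ 8 mod 11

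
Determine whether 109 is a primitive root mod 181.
109^{36} ≡ 1 mod 181 and 36 < 180, so ord_181(109) = 36 ≠ 180 and 109 is not a primitive root.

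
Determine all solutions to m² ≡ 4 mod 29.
The square roots of 4 mod 29 are 27 and 2. Verify: 27² = 729 ≡ 4 mod 29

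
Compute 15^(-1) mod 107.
Since 107 is prime, by Fermat 15^(-1) ≡ 15^{105} ≡ 50 mod 107. Verify: 15 × 50 = 750 ≡ 1 mod 107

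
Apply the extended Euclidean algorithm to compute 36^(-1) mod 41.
Extended GCD: 36(8) + 41(-7) = 1. So 36^(-1) ≡ 8 (mod 41). Verify: 36 × 8 = 288 ≡ 1 (mod 41)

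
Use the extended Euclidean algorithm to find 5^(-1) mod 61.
Extended GCD: 5(-12) + 61(1) = 1. So 5^(-1) ≡ -12 ≡ 49 mod 61. Verify: 5 × 49 = 245 ≡ 1 mod 61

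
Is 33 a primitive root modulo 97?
33^{8} ≡ 1 mod 97 and 8 < 96, so ord_97(33) = 8 ≠ 96 and 33 is not a primitive root.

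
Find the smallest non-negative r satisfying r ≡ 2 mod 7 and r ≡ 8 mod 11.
M = 7 × 11 = 77. M₁ = 11, y₁ ≡ 2 mod 7. M₂ = 7, y₂ ≡ 8 mod 11. r = 2×11×2 + 8×7×8 ≡ 30 mod 77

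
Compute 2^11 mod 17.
By repeated squaring (mod 17): 2^{1}≡2, 2^{2}≡4, 2^{4}≡16, 2^{8}≡1. Then 2^{11} = 2^{8+2+1} ≡ 1 × 4 × 2 ≡ 8 (mod 17)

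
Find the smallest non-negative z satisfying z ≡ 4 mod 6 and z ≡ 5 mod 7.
M = 6 × 7 = 42. M₁ = 7, y₁ ≡ 1 mod 6. M₂ = 6, y₂ ≡ 6 mod 7. z = 4×7×1 + 5×6×6 ≡ 40 mod 42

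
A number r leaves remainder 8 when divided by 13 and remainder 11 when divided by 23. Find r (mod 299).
M = 13 × 23 = 299. M₁ = 23, y₁ ≡ 4 (mod 13). M₂ = 13, y₂ ≡ 16 (mod 23). r = 8×23×4 + 11×13×16 ≡ 34 (mod 299)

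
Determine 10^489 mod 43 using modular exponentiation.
Using Fermat: 10^{42} ≡ 1 mod 43. 489 ≡ 27 mod 42. So 10^{489} ≡ 10^{27} ≡ 35 mod 43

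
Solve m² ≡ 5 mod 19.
The square roots of 5 mod 19 are 9 and 10. Verify: 9² = 81 ≡ 5 mod 19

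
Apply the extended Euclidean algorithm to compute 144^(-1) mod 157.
Extended GCD: 144(12) + 157(-11) = 1. So 144^(-1) ≡ 12 (mod 157). Verify: 144 × 12 = 1728 ≡ 1 (mod 157)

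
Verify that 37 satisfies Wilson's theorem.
(36)! mod 37 = 36. Since this equals -1 mod 37, Wilson confirms 37 is prime.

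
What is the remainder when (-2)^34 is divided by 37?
By repeated squaring mod 37: (-2)^{1}≡35, (-2)^{2}≡4, (-2)^{4}≡16, (-2)^{8}≡34, (-2)^{16}≡9, (-2)^{32}≡7. Then (-2)^{34} = (-2)^{32+2} ≡ 7 × 4 ≡ 28 mod 37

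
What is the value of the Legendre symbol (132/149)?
(132/149) = 132^{74} mod 149 = 1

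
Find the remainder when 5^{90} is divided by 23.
By Fermat: 5^{22} ≡ 1 mod 23. 90 = 4×22 + 2. So 5^{90} ≡ 5^{2} ≡ 2 mod 23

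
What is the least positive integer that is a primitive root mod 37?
g = 2. Powers: [2, 4, 8, 16, 32, 27, ...] generates all 36 non-zero residues.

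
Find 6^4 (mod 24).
6^{4} = 1296 ≡ 0 (mod 24)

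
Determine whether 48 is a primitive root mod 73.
48^{36} ≡ 1 mod 73 and 36 < 72, so ord_73(48) = 36 ≠ 72 and 48 is not a primitive root.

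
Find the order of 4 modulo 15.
Powers of 4 mod 15: 4^1≡4, 4^2≡1. ord_15(4) = 2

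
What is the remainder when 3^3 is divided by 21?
3^{3} = 27 ≡ 6 mod 21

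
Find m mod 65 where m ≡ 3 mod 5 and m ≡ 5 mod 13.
M = 5 × 13 = 65. M₁ = 13, y₁ ≡ 2 mod 5. M₂ = 5, y₂ ≡ 8 mod 13. m = 3×13×2 + 5×5×8 ≡ 18 mod 65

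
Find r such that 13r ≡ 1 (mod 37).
Since 37 is prime, by Fermat 13^(-1) ≡ 13^{35} ≡ 20 (mod 37). Verify: 13 × 20 = 260 ≡ 1 (mod 37)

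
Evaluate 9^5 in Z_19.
By repeated squaring mod 19: 9^{1}≡9, 9^{2}≡5, 9^{4}≡6. Then 9^{5} = 9^{4+1} ≡ 6 × 9 ≡ 16 mod 19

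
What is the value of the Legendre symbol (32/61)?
(32/61) = 32^{30} mod 61 = -1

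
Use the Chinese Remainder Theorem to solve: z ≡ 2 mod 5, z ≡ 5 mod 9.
M = 5 × 9 = 45. M₁ = 9, y₁ ≡ 4 mod 5. M₂ = 5, y₂ ≡ 2 mod 9. z = 2×9×4 + 5×5×2 ≡ 32 mod 45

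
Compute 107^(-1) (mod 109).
Since 109 is prime, by Fermat 107^(-1) ≡ 107^{107} ≡ 54 (mod 109). Verify: 107 × 54 = 5778 ≡ 1 (mod 109)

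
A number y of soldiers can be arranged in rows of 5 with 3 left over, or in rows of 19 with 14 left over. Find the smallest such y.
M = 5 × 19 = 95. M₁ = 19, y₁ ≡ 4 (mod 5). M₂ = 5, y₂ ≡ 4 (mod 19). y = 3×19×4 + 14×5×4 ≡ 33 (mod 95)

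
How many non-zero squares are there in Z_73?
Exactly half the non-zero residues mod a prime are QRs: (73-1)/2 = 36.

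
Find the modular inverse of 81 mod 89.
Since 89 is prime, by Fermat 81^(-1) ≡ 81^{87} ≡ 11 mod 89. Verify: 81 × 11 = 891 ≡ 1 mod 89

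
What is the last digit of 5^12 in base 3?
Using Fermat: 5^{2} ≡ 1 mod 3. 12 ≡ 0 mod 2. So 5^{12} ≡ 5^{0} ≡ 1 mod 3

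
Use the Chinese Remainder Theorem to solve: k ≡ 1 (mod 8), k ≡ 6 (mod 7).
M = 8 × 7 = 56. M₁ = 7, y₁ ≡ 7 (mod 8). M₂ = 8, y₂ ≡ 1 (mod 7). k = 1×7×7 + 6×8×1 ≡ 41 (mod 56)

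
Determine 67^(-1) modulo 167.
Since 167 is prime, by Fermat 67^(-1) ≡ 67^{165} ≡ 5 mod 167. Verify: 67 × 5 = 335 ≡ 1 mod 167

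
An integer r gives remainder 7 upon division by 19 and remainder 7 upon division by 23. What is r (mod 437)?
M = 19 × 23 = 437. M₁ = 23, y₁ ≡ 5 (mod 19). M₂ = 19, y₂ ≡ 17 (mod 23). r = 7×23×5 + 7×19×17 ≡ 7 (mod 437)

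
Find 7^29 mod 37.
By repeated squaring mod 37: 7^{1}≡7, 7^{2}≡12, 7^{4}≡33, 7^{8}≡16, 7^{16}≡34. Then 7^{29} = 7^{16+8+4+1} ≡ 34 × 16 × 33 × 7 ≡ 12 mod 37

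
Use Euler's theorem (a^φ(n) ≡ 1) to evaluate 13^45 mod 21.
By Euler: 13^{12} ≡ 1 mod 21 since gcd(13, 21) = 1. 45 = 3×12 + 9. So 13^{45} ≡ 13^{9} ≡ 13 mod 21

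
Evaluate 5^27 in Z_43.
By repeated squaring mod 43: 5^{1}≡5, 5^{2}≡25, 5^{4}≡23, 5^{8}≡13, 5^{16}≡40. Then 5^{27} = 5^{16+8+2+1} ≡ 40 × 13 × 25 × 5 ≡ 27 mod 43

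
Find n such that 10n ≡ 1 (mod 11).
Since 11 is prime, by Fermat 10^(-1) ≡ 10^{9} ≡ 10 (mod 11). Verify: 10 × 10 = 100 ≡ 1 (mod 11)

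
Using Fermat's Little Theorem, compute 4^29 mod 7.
By Fermat: 4^{6} ≡ 1 mod 7. 29 = 4×6 + 5. So 4^{29} ≡ 4^{5} ≡ 2 mod 7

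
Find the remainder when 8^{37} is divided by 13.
By Fermat: 8^{12} ≡ 1 (mod 13). 37 = 3×12 + 1. So 8^{37} ≡ 8^{1} ≡ 8 (mod 13)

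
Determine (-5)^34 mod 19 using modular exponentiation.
Using Fermat: (-5)^{18} ≡ 1 mod 19. 34 ≡ 16 mod 18. So (-5)^{34} ≡ (-5)^{16} ≡ 16 mod 19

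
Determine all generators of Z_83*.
There are φ(82) = 40 primitive roots mod 83: {2, 5, 6, 8, 13, 14, 15, 18, 19, 20, 22, 24, 32, 34, 35, 39, 42, 43, 45, 46, 47, 50, 52, 53, 54, 55, 56, 57, 58, 60, 62, 66, 67, 71, 72, 73, 74, 76, 79, 80}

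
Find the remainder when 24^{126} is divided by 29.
By Fermat: 24^{28} ≡ 1 (mod 29). 126 = 4×28 + 14. So 24^{126} ≡ 24^{14} ≡ 1 (mod 29)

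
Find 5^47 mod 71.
By repeated squaring mod 71: 5^{1}≡5, 5^{2}≡25, 5^{4}≡57, 5^{8}≡54, 5^{16}≡5, 5^{32}≡25. Then 5^{47} = 5^{32+8+4+2+1} ≡ 25 × 54 × 57 × 25 × 5 ≡ 25 mod 71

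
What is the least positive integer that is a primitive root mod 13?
g = 2. For each prime q|12: 2^{6}≡12, 2^{4}≡3, none ≡ 1, so ord_13(2) = 12 and 2 is a primitive root.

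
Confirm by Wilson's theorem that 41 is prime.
(40)! mod 41 = 40. Since this equals -1 (mod 41), Wilson confirms 41 is prime.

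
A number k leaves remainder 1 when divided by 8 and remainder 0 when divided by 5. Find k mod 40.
M = 8 × 5 = 40. M₁ = 5, y₁ ≡ 5 mod 8. M₂ = 8, y₂ ≡ 2 mod 5. k = 1×5×5 + 0×8×2 ≡ 25 mod 40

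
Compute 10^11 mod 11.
Using Fermat: 10^{10} ≡ 1 (mod 11). 11 ≡ 1 (mod 10). So 10^{11} ≡ 10^{1} ≡ 10 (mod 11)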